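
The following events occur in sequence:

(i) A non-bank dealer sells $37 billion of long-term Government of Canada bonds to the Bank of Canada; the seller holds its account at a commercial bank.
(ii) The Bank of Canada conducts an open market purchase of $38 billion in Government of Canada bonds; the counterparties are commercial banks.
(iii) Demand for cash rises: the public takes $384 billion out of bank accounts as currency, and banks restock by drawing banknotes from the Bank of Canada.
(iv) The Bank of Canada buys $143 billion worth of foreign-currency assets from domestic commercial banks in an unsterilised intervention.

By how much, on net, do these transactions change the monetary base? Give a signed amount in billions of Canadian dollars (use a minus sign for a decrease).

+$218 billion

Asset purchase (from non-banks) $37 billion: Bank of Canada balance sheet expands → +$37B.
OMO purchase (from banks) $38 billion: Bank of Canada balance sheet expands → +$38B.
Currency withdrawal $384 billion: just a shift between currency and reserves — both are base money → 0.
FX purchase $143 billion: Bank of Canada balance sheet expands → +$143B.
Net: 37 + 38 + 0 + 143 = +$218 billion.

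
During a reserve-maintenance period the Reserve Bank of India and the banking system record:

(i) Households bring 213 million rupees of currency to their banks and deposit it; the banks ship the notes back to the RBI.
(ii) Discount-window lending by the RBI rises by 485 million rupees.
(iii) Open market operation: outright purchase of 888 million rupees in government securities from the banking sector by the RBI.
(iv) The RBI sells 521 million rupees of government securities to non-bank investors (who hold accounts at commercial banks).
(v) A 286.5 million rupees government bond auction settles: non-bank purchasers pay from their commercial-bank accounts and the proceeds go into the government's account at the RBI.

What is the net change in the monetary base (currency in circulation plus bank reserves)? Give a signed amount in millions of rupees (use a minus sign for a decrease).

Currency deposit 213 million rupees: just a shift between currency and reserves — both are base money → 0.
Discount-window loan 485 million rupees: RBI balance sheet expands → +485M.
OMO purchase (from banks) 888 million rupees: RBI balance sheet expands → +888M.
Asset sale (to non-banks) 521 million rupees: RBI balance sheet contracts → −521M.
Government account inflow 286.5 million rupees: reserves shift to a non-base liability → −286.5M.
Net: 0 + 485 + 888 − 521 − 286.5 = +565.5 million.

+565.5 million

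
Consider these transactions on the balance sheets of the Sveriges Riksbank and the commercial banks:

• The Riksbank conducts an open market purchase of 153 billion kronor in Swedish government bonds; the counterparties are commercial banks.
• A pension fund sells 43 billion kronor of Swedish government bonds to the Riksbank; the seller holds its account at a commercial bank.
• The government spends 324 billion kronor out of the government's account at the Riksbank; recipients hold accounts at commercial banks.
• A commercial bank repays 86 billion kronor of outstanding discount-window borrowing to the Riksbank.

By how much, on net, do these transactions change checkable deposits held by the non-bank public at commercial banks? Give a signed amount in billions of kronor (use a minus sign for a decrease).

OMO purchase (from banks) 153 billion kronor: the counterparty is a bank, so public deposits are unchanged → 0.
Asset purchase (from non-banks) 43 billion kronor: non-bank counterparties' bank balances rise → +43B.
Government spending 324 billion kronor: non-bank counterparties' bank balances rise → +324B.
Discount-window repayment 86 billion kronor: the counterparty is a bank, so public deposits are unchanged → 0.
Net: 0 + 43 + 324 + 0 = +367 billion.

+367 billion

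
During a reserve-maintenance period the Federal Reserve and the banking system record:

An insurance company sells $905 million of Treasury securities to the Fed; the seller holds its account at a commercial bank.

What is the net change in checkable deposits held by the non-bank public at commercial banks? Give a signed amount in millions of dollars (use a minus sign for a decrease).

+$905 million

Fed balance sheet:
  Assets:      Securities +$905M
  Liabilities: Bank reserves +$905M
Commercial banking system:
  Assets:      Reserves at CB +$905M
  Liabilities: Checkable deposits +$905M
So the change in checkable deposits held by the non-bank public at commercial banks is +$905 million.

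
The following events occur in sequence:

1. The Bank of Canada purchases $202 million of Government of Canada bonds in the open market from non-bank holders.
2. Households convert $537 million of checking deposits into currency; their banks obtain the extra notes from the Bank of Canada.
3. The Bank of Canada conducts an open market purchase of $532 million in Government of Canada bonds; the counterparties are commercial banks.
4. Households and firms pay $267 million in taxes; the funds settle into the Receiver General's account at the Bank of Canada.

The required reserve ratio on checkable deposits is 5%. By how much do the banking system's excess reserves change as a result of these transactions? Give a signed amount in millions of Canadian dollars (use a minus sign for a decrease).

Asset purchase (from non-banks) $202 million: reserves +$202M, deposits +$202M.
Currency withdrawal $537 million: reserves −$537M, deposits −$537M.
OMO purchase (from banks) $532 million: reserves +$532M, deposits 0.
Government account inflow $267 million: reserves −$267M, deposits −$267M.
Totals: Δreserves = −$70M, Δdeposits = −$602M.
Δrequired reserves = 5% × −$602M = −$30.1M.
Δexcess reserves = Δreserves − Δrequired = −$70M − (−$30.1M) = -$39.9 million.

-$39.9 million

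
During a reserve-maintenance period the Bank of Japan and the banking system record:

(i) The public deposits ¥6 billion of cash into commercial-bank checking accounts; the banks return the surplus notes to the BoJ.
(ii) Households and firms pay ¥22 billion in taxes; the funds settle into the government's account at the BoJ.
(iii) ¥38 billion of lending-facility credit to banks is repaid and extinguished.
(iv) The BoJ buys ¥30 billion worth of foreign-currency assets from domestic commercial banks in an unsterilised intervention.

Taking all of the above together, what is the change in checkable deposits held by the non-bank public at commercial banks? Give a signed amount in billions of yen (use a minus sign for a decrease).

BoJ balance sheet:
  Assets:      Loans to banks −¥38B, Foreign assets +¥30B
  Liabilities: Bank reserves −¥24B, Currency in circulation −¥6B, Government deposits +¥22B
Commercial banking system:
  Assets:      Reserves at CB −¥24B, Foreign assets −¥30B
  Liabilities: Checkable deposits −¥16B, Borrowings from CB −¥38B
So the change in checkable deposits held by the non-bank public at commercial banks is -¥16 billion.

-¥16 billion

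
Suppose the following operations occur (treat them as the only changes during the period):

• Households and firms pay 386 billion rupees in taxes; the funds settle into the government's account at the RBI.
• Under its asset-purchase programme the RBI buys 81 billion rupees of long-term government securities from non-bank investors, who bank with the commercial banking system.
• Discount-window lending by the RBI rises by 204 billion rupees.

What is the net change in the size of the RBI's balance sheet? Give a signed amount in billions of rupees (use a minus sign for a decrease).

Government account inflow 386 billion rupees: only the composition of liabilities changes → 0.
Asset purchase (from non-banks) 81 billion rupees: an RBI asset is acquired → +81B.
Discount-window loan 204 billion rupees: an RBI asset is acquired → +204B.
Net: 0 + 81 + 204 = +285 billion.

+285 billion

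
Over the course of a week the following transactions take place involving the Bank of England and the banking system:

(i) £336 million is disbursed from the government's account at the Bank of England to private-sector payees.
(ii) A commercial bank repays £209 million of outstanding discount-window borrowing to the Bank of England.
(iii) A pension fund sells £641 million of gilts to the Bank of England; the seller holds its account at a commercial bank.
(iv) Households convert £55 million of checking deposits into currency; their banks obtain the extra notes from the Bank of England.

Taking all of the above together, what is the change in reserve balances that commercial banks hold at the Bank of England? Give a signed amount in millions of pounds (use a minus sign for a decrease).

+£713 million

Bank of England balance sheet:
  Assets:      Securities +£641M, Loans to banks −£209M
  Liabilities: Bank reserves +£713M, Currency in circulation +£55M, Government deposits −£336M
So the change in reserve balances that commercial banks hold at the Bank of England is +£713 million.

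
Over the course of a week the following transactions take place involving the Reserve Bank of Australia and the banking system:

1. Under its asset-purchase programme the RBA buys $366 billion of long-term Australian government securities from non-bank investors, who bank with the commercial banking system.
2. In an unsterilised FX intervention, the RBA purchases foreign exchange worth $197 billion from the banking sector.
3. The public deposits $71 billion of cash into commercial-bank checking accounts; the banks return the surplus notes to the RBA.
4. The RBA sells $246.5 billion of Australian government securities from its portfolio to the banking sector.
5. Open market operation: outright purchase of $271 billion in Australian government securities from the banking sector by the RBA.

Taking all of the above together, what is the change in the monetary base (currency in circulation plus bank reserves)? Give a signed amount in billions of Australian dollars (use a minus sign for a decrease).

+$587.5 billion

RBA balance sheet:
  Assets:      Securities +$390.5B, Foreign assets +$197B
  Liabilities: Bank reserves +$658.5B, Currency in circulation −$71B
Monetary base = currency + reserves: −$71B + (+$658.5B) = +$587.5 billion.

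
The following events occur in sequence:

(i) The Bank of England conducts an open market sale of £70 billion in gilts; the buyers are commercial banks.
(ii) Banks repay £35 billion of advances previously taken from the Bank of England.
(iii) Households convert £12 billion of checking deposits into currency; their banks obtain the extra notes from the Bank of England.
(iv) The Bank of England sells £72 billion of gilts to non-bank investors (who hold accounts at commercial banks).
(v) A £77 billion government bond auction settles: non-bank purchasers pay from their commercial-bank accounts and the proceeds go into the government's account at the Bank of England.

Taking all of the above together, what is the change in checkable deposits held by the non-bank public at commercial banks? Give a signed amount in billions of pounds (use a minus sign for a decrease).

Bank of England balance sheet:
  Assets:      Securities −£142B, Loans to banks −£35B
  Liabilities: Bank reserves −£266B, Currency in circulation +£12B, Government deposits +£77B
Commercial banking system:
  Assets:      Reserves at CB −£266B, Securities +£70B
  Liabilities: Checkable deposits −£161B, Borrowings from CB −£35B
So the change in checkable deposits held by the non-bank public at commercial banks is -£161 billion.

-£161 billion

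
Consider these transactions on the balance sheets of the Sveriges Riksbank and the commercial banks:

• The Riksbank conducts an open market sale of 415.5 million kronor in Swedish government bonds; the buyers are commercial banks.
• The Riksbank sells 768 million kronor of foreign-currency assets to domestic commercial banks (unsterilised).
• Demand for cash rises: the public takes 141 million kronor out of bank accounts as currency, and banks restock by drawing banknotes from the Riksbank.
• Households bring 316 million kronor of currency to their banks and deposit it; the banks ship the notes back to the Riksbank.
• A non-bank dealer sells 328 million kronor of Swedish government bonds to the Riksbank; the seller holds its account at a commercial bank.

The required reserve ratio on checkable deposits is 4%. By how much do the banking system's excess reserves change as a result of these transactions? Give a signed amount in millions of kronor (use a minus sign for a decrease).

-700.62 million

OMO sale (to banks) 415.5 million kronor: reserves −415.5M, deposits 0.
FX sale 768 million kronor: reserves −768M, deposits 0.
Currency withdrawal 141 million kronor: reserves −141M, deposits −141M.
Currency deposit 316 million kronor: reserves +316M, deposits +316M.
Asset purchase (from non-banks) 328 million kronor: reserves +328M, deposits +328M.
Totals: Δreserves = −680.5M, Δdeposits = +503M.
Δrequired reserves = 4% × +503M = +20.12M.
Δexcess reserves = Δreserves − Δrequired = −680.5M − (+20.12M) = -700.62 million.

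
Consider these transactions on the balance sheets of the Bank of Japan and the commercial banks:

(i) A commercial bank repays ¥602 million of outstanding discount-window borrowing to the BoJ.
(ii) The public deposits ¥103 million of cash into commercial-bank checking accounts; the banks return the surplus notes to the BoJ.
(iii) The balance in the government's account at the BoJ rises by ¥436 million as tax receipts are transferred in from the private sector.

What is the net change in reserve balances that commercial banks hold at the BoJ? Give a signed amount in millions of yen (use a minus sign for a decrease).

-¥935 million

Discount-window repayment ¥602 million: repayment is debited from reserves → −¥602M.
Currency deposit ¥103 million: returned notes are swapped for reserve credit → +¥103M.
Government account inflow ¥436 million: funds move from bank reserves into the government account → −¥436M.
Net: −602 + 103 − 436 = -¥935 million.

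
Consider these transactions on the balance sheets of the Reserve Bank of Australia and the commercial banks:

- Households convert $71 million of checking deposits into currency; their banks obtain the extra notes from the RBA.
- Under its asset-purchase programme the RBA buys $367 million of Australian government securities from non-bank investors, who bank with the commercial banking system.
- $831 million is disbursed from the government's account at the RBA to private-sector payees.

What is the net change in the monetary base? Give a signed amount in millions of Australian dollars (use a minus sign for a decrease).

+$1198 million

Currency withdrawal $71 million: just a shift between currency and reserves — both are base money → 0.
Asset purchase (from non-banks) $367 million: RBA balance sheet expands → +$367M.
Government spending $831 million: a non-base liability converts back to reserves → +$831M.
Net: 0 + 367 + 831 = +$1198 million.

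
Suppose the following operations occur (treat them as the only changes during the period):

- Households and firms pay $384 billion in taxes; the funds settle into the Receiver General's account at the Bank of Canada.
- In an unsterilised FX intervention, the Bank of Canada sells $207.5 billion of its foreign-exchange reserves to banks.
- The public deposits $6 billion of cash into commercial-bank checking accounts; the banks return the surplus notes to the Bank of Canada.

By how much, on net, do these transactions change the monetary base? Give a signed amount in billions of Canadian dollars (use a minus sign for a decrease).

Bank of Canada balance sheet:
  Assets:      Foreign assets −$207.5B
  Liabilities: Bank reserves −$585.5B, Currency in circulation −$6B, Government deposits +$384B
Monetary base = currency + reserves: −$6B + (−$585.5B) = -$591.5 billion.

-$591.5 billion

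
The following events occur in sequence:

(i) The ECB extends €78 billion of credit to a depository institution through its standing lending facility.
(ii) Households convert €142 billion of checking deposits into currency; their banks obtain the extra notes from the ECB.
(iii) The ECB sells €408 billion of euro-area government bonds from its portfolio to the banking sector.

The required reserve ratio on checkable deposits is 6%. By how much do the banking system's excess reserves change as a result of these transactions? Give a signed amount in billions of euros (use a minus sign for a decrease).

-€463.48 billion

Discount-window loan €78 billion: reserves +€78B, deposits 0.
Currency withdrawal €142 billion: reserves −€142B, deposits −€142B.
OMO sale (to banks) €408 billion: reserves −€408B, deposits 0.
Totals: Δreserves = −€472B, Δdeposits = −€142B.
Δrequired reserves = 6% × −€142B = −€8.52B.
Δexcess reserves = Δreserves − Δrequired = −€472B − (−€8.52B) = -€463.48 billion.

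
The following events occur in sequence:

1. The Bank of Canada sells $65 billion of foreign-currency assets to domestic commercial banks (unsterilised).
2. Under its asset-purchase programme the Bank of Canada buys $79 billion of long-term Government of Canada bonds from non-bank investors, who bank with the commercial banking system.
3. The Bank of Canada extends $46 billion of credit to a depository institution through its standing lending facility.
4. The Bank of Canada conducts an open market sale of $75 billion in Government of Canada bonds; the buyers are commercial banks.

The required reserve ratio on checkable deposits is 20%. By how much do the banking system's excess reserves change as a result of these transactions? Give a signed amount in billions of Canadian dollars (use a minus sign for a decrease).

-$30.8 billion

FX sale $65 billion: reserves −$65B, deposits 0.
Asset purchase (from non-banks) $79 billion: reserves +$79B, deposits +$79B.
Discount-window loan $46 billion: reserves +$46B, deposits 0.
OMO sale (to banks) $75 billion: reserves −$75B, deposits 0.
Totals: Δreserves = −$15B, Δdeposits = +$79B.
Δrequired reserves = 20% × +$79B = +$15.8B.
Δexcess reserves = Δreserves − Δrequired = −$15B − (+$15.8B) = -$30.8 billion.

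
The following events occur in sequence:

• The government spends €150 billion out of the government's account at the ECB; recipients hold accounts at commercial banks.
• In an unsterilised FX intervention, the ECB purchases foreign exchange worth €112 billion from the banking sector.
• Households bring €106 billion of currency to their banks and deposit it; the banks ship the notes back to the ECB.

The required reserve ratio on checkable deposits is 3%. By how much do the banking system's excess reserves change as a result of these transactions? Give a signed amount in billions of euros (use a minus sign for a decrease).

Government spending €150 billion: reserves +€150B, deposits +€150B.
FX purchase €112 billion: reserves +€112B, deposits 0.
Currency deposit €106 billion: reserves +€106B, deposits +€106B.
Totals: Δreserves = +€368B, Δdeposits = +€256B.
Δrequired reserves = 3% × +€256B = +€7.68B.
Δexcess reserves = Δreserves − Δrequired = +€368B − (+€7.68B) = +€360.32 billion.

+€360.32 billion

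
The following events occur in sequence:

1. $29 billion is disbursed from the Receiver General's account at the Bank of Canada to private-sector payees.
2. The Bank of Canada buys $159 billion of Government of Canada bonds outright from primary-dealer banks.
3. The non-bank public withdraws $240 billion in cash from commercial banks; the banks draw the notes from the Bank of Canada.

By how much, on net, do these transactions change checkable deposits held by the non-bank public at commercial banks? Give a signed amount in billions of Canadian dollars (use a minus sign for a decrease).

Government spending $29 billion: non-bank counterparties' bank balances rise → +$29B.
OMO purchase (from banks) $159 billion: the counterparty is a bank, so public deposits are unchanged → 0.
Currency withdrawal $240 billion: non-bank counterparties' bank balances fall → −$240B.
Net: 29 + 0 − 240 = -$211 billion.

-$211 billion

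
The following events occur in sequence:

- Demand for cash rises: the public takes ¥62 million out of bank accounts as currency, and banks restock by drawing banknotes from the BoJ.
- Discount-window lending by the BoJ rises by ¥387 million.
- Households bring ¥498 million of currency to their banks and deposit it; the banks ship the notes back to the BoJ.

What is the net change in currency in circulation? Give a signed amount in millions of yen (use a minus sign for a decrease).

Currency withdrawal ¥62 million: notes leave the central bank → +¥62M.
Discount-window loan ¥387 million: no currency enters or leaves circulation → 0.
Currency deposit ¥498 million: notes return to the central bank → −¥498M.
Net: 62 + 0 − 498 = -¥436 million.

-¥436 million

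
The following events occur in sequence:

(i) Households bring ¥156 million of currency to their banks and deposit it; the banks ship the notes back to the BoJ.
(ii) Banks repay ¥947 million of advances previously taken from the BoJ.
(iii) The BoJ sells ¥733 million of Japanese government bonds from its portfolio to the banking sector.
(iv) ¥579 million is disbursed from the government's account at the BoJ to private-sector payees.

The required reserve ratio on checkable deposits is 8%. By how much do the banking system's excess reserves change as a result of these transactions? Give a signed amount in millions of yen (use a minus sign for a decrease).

Currency deposit ¥156 million: reserves +¥156M, deposits +¥156M.
Discount-window repayment ¥947 million: reserves −¥947M, deposits 0.
OMO sale (to banks) ¥733 million: reserves −¥733M, deposits 0.
Government spending ¥579 million: reserves +¥579M, deposits +¥579M.
Totals: Δreserves = −¥945M, Δdeposits = +¥735M.
Δrequired reserves = 8% × +¥735M = +¥58.8M.
Δexcess reserves = Δreserves − Δrequired = −¥945M − (+¥58.8M) = -¥1003.8 million.

-¥1003.8 million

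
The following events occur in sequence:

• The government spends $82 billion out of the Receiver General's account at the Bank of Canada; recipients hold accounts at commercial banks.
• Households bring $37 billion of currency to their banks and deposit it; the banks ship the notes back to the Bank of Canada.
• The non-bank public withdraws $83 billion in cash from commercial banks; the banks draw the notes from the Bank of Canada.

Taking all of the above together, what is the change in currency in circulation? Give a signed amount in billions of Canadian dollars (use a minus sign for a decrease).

Government spending $82 billion: no currency enters or leaves circulation → 0.
Currency deposit $37 billion: notes return to the central bank → −$37B.
Currency withdrawal $83 billion: notes leave the central bank → +$83B.
Net: 0 − 37 + 83 = +$46 billion.

+$46 billion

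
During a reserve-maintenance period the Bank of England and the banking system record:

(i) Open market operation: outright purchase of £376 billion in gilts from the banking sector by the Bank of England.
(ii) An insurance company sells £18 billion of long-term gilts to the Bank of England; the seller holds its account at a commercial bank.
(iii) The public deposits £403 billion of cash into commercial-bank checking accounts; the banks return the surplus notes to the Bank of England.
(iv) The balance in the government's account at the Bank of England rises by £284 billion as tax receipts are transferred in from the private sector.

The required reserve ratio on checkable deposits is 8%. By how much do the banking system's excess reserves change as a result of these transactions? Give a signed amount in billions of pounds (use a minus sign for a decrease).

OMO purchase (from banks) £376 billion: reserves +£376B, deposits 0.
Asset purchase (from non-banks) £18 billion: reserves +£18B, deposits +£18B.
Currency deposit £403 billion: reserves +£403B, deposits +£403B.
Government account inflow £284 billion: reserves −£284B, deposits −£284B.
Totals: Δreserves = +£513B, Δdeposits = +£137B.
Δrequired reserves = 8% × +£137B = +£10.96B.
Δexcess reserves = Δreserves − Δrequired = +£513B − (+£10.96B) = +£502.04 billion.

+£502.04 billion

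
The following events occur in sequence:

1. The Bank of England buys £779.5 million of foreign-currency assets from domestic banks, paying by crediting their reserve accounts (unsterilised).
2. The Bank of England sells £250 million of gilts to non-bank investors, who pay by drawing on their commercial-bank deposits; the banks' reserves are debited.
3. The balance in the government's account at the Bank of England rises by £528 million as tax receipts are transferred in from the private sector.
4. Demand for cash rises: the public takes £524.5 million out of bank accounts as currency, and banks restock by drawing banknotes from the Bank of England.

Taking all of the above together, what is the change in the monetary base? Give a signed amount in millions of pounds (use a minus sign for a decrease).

+£1.5 million

FX purchase £779.5 million: Bank of England balance sheet expands → +£779.5M.
Asset sale (to non-banks) £250 million: Bank of England balance sheet contracts → −£250M.
Government account inflow £528 million: reserves shift to a non-base liability → −£528M.
Currency withdrawal £524.5 million: just a shift between currency and reserves — both are base money → 0.
Net: 779.5 − 250 − 528 + 0 = +£1.5 million.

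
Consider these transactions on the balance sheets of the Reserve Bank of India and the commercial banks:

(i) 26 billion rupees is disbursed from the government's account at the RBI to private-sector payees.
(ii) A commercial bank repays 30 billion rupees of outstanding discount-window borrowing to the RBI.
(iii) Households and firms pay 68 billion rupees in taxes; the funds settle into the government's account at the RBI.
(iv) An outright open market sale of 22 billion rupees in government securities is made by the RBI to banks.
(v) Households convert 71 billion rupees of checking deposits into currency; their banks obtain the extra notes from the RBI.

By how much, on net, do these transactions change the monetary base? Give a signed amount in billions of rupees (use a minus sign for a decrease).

RBI balance sheet:
  Assets:      Securities −22B, Loans to banks −30B
  Liabilities: Bank reserves −165B, Currency in circulation +71B, Government deposits +42B
Monetary base = currency + reserves: +71B + (−165B) = -94 billion.

-94 billion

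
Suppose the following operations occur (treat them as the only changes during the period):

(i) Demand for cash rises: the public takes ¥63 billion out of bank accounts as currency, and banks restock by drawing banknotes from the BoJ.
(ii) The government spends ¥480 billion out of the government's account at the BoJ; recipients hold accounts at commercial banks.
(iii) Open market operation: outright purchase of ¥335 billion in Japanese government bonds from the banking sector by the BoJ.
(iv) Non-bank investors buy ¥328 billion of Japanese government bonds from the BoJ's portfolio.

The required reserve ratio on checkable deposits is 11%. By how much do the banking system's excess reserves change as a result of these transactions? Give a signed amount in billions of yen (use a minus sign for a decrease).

Currency withdrawal ¥63 billion: reserves −¥63B, deposits −¥63B.
Government spending ¥480 billion: reserves +¥480B, deposits +¥480B.
OMO purchase (from banks) ¥335 billion: reserves +¥335B, deposits 0.
Asset sale (to non-banks) ¥328 billion: reserves −¥328B, deposits −¥328B.
Totals: Δreserves = +¥424B, Δdeposits = +¥89B.
Δrequired reserves = 11% × +¥89B = +¥9.79B.
Δexcess reserves = Δreserves − Δrequired = +¥424B − (+¥9.79B) = +¥414.21 billion.

+¥414.21 billion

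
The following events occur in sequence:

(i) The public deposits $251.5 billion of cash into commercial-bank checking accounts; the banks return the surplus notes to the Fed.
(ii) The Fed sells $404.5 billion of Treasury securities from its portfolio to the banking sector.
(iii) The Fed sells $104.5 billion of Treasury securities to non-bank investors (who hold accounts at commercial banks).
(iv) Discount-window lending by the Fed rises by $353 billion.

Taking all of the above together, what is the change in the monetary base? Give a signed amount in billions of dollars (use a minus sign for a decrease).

Currency deposit $251.5 billion: just a shift between currency and reserves — both are base money → 0.
OMO sale (to banks) $404.5 billion: Fed balance sheet contracts → −$404.5B.
Asset sale (to non-banks) $104.5 billion: Fed balance sheet contracts → −$104.5B.
Discount-window loan $353 billion: Fed balance sheet expands → +$353B.
Net: 0 − 404.5 − 104.5 + 353 = -$156 billion.

-$156 billion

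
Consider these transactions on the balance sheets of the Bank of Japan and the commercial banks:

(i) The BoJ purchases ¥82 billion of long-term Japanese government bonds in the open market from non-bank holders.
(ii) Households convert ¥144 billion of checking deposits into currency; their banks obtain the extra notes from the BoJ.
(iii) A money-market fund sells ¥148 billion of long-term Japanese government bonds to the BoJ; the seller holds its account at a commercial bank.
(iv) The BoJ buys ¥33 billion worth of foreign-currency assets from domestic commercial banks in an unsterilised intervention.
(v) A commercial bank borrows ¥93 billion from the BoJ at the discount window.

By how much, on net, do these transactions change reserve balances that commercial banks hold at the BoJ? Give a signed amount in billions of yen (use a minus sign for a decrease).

+¥212 billion

Asset purchase (from non-banks) ¥82 billion: the BoJ pays by crediting reserve accounts → +¥82B.
Currency withdrawal ¥144 billion: banks swap reserves for currency → −¥144B.
Asset purchase (from non-banks) ¥148 billion: the BoJ pays by crediting reserve accounts → +¥148B.
FX purchase ¥33 billion: the BoJ pays by crediting reserve accounts → +¥33B.
Discount-window loan ¥93 billion: the loan is credited to the bank's reserve account → +¥93B.
Net: 82 − 144 + 148 + 33 + 93 = +¥212 billion.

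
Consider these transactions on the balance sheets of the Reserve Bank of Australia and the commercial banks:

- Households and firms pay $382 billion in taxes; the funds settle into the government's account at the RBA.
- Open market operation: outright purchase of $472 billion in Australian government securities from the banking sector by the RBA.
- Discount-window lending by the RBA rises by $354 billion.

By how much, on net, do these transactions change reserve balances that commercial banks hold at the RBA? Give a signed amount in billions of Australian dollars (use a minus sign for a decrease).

+$444 billion

Government account inflow $382 billion: funds move from bank reserves into the government account → −$382B.
OMO purchase (from banks) $472 billion: the RBA pays by crediting reserve accounts → +$472B.
Discount-window loan $354 billion: the loan is credited to the bank's reserve account → +$354B.
Net: −382 + 472 + 354 = +$444 billion.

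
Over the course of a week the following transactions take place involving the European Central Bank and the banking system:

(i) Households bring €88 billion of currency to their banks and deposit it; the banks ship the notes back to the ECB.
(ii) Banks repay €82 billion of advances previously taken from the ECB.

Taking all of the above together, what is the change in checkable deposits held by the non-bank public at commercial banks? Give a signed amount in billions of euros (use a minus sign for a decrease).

ECB balance sheet:
  Assets:      Loans to banks −€82B
  Liabilities: Bank reserves +€6B, Currency in circulation −€88B
Commercial banking system:
  Assets:      Reserves at CB +€6B
  Liabilities: Checkable deposits +€88B, Borrowings from CB −€82B
So the change in checkable deposits held by the non-bank public at commercial banks is +€88 billion.

+€88 billion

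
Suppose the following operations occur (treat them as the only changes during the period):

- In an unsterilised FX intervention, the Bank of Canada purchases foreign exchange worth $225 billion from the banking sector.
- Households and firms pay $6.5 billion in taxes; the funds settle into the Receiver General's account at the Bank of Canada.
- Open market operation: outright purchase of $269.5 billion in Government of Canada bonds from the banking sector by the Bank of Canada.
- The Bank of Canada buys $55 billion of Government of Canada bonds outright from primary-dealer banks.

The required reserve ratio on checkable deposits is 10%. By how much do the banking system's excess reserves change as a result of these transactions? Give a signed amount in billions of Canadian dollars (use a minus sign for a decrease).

FX purchase $225 billion: reserves +$225B, deposits 0.
Government account inflow $6.5 billion: reserves −$6.5B, deposits −$6.5B.
OMO purchase (from banks) $269.5 billion: reserves +$269.5B, deposits 0.
OMO purchase (from banks) $55 billion: reserves +$55B, deposits 0.
Totals: Δreserves = +$543B, Δdeposits = −$6.5B.
Δrequired reserves = 10% × −$6.5B = −$0.65B.
Δexcess reserves = Δreserves − Δrequired = +$543B − (−$0.65B) = +$543.65 billion.

+$543.65 billion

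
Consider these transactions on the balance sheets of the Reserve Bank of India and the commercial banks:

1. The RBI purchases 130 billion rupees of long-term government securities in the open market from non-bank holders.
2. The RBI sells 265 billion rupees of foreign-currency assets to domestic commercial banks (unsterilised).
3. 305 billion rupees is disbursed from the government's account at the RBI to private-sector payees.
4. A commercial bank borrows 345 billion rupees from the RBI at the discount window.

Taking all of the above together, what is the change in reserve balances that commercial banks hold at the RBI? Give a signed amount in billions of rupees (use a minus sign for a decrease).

Asset purchase (from non-banks) 130 billion rupees: the RBI pays by crediting reserve accounts → +130B.
FX sale 265 billion rupees: the buying banks pay out of their reserve balances → −265B.
Government spending 305 billion rupees: government payments flow into bank reserve accounts → +305B.
Discount-window loan 345 billion rupees: the loan is credited to the bank's reserve account → +345B.
Net: 130 − 265 + 305 + 345 = +515 billion.

+515 billion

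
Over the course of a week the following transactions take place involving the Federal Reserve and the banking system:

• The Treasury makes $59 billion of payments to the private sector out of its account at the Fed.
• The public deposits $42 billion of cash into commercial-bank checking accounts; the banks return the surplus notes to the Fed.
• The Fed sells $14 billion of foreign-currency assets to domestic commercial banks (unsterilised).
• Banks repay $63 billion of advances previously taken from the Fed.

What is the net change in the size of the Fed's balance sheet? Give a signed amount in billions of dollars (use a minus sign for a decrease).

Government spending $59 billion: only the composition of liabilities changes → 0.
Currency deposit $42 billion: only the composition of liabilities changes → 0.
FX sale $14 billion: a Fed asset is shed → −$14B.
Discount-window repayment $63 billion: a Fed asset is shed → −$63B.
Net: 0 + 0 − 14 − 63 = -$77 billion.

-$77 billion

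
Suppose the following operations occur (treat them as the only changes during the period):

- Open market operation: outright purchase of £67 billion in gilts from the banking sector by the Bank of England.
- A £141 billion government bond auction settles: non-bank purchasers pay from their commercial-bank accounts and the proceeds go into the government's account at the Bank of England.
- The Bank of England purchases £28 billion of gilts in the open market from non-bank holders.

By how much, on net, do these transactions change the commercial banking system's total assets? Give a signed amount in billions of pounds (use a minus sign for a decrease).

Bank of England balance sheet:
  Assets:      Securities +£95B
  Liabilities: Bank reserves −£46B, Government deposits +£141B
Commercial banking system:
  Assets:      Reserves at CB −£46B, Securities −£67B
  Liabilities: Checkable deposits −£113B
Change in total bank assets = -£113 billion.

-£113 billion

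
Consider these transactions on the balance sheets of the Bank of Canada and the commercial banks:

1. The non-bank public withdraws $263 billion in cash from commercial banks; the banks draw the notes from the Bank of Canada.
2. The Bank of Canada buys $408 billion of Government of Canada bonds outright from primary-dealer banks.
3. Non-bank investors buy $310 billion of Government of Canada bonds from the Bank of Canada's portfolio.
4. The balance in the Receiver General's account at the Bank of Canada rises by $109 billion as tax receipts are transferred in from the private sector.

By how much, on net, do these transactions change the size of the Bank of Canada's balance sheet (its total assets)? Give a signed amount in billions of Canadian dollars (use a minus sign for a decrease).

Bank of Canada balance sheet:
  Assets:      Securities +$98B
  Liabilities: Bank reserves −$274B, Currency in circulation +$263B, Government deposits +$109B
Change in total Bank of Canada assets = +$98 billion.

+$98 billion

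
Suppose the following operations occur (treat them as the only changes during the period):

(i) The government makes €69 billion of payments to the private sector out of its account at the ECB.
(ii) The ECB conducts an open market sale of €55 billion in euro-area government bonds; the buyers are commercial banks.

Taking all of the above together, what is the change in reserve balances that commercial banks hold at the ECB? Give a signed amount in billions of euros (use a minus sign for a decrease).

+€14 billion

Government spending €69 billion: government payments flow into bank reserve accounts → +€69B.
OMO sale (to banks) €55 billion: the buying banks pay out of their reserve balances → −€55B.
Net: 69 − 55 = +€14 billion.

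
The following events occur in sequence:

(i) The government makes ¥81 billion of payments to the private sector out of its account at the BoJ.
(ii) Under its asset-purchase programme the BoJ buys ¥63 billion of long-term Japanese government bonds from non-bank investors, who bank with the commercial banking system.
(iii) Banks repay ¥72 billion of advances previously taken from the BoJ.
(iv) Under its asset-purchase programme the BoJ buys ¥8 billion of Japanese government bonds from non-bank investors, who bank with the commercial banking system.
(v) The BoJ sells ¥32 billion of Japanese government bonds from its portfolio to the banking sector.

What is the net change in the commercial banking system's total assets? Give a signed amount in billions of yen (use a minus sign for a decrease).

BoJ balance sheet:
  Assets:      Securities +¥39B, Loans to banks −¥72B
  Liabilities: Bank reserves +¥48B, Government deposits −¥81B
Commercial banking system:
  Assets:      Reserves at CB +¥48B, Securities +¥32B
  Liabilities: Checkable deposits +¥152B, Borrowings from CB −¥72B
Change in total bank assets = +¥80 billion.

+¥80 billion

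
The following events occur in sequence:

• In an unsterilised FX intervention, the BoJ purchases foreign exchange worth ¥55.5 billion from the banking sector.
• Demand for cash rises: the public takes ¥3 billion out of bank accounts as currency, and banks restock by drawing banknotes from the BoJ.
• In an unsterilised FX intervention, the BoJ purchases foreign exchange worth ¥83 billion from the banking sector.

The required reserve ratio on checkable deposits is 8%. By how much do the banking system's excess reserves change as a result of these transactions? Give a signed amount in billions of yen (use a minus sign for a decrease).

+¥135.74 billion

FX purchase ¥55.5 billion: reserves +¥55.5B, deposits 0.
Currency withdrawal ¥3 billion: reserves −¥3B, deposits −¥3B.
FX purchase ¥83 billion: reserves +¥83B, deposits 0.
Totals: Δreserves = +¥135.5B, Δdeposits = −¥3B.
Δrequired reserves = 8% × −¥3B = −¥0.24B.
Δexcess reserves = Δreserves − Δrequired = +¥135.5B − (−¥0.24B) = +¥135.74 billion.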